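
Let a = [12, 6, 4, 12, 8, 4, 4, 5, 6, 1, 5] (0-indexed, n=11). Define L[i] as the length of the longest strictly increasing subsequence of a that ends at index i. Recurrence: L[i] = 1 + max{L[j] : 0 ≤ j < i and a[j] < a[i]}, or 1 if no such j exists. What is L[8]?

   i    0    1    2    3    4    5    6    7    8    9   10
a[i]   12    6    4   12    8    4    4    5    6    1    5
L[i]    1    1    1    2    2    1    1    2    3    1    2

3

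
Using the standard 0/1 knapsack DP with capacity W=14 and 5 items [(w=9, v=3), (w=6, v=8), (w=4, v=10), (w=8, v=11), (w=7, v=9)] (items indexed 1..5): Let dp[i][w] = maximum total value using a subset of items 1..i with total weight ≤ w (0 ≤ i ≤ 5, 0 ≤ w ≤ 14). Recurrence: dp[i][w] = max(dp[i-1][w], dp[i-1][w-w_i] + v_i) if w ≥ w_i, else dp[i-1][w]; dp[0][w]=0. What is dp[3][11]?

18

i\w   0   1   2   3   4   5   6   7   8   9  10  11  12  13  14
  0   0   0   0   0   0   0   0   0   0   0   0   0   0   0   0
  1   0   0   0   0   0   0   0   0   0   3   3   3   3   3   3
  2   0   0   0   0   0   0   8   8   8   8   8   8   8   8   8
  3   0   0   0   0  10  10  10  10  10  10  18  18  18  18  18
  4   0   0   0   0  10  10  10  10  11  11  18  18  21  21  21
  5   0   0   0   0  10  10  10  10  11  11  18  19  21  21  21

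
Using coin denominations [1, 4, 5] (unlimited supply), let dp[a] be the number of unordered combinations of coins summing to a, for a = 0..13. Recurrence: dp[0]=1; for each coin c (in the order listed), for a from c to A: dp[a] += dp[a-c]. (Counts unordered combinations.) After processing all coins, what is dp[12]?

7

after  coin     0     1     2     3     4     5     6     7     8     9    10    11    12    13
          1     1     1     1     1     1     1     1     1     1     1     1     1     1     1
          4     1     1     1     1     2     2     2     2     3     3     3     3     4     4
          5     1     1     1     1     2     3     3     3     4     5     6     6     7     8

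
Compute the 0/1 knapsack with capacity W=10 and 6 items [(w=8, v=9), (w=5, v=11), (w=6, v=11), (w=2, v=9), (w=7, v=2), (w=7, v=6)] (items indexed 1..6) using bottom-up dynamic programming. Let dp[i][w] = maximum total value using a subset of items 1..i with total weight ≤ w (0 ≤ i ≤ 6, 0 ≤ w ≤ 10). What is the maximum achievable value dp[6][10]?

i\w   0   1   2   3   4   5   6   7   8   9  10
  0   0   0   0   0   0   0   0   0   0   0   0
  1   0   0   0   0   0   0   0   0   9   9   9
  2   0   0   0   0   0  11  11  11  11  11  11
  3   0   0   0   0   0  11  11  11  11  11  11
  4   0   0   9   9   9  11  11  20  20  20  20
  5   0   0   9   9   9  11  11  20  20  20  20
  6   0   0   9   9   9  11  11  20  20  20  20

20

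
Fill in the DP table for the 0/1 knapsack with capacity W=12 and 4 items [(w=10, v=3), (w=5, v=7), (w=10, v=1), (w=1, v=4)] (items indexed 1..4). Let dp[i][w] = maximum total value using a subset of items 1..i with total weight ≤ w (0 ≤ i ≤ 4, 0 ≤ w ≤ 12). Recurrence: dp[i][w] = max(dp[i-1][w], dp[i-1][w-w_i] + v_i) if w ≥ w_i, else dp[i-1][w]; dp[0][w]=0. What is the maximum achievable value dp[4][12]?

i\w   0   1   2   3   4   5   6   7   8   9  10  11  12
  0   0   0   0   0   0   0   0   0   0   0   0   0   0
  1   0   0   0   0   0   0   0   0   0   0   3   3   3
  2   0   0   0   0   0   7   7   7   7   7   7   7   7
  3   0   0   0   0   0   7   7   7   7   7   7   7   7
  4   0   4   4   4   4   7  11  11  11  11  11  11  11

11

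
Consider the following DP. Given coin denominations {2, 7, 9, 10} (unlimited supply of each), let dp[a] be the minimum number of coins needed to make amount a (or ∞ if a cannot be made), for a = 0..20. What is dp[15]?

 a  0  1  2  3  4  5  6  7  8  9 10 11 12 13 14 15 16 17 18 19 20
dp  0  -  1  -  2  -  3  1  4  1  1  2  2  3  2  4  2  2  2  2  2
(- denotes ∞ / unreachable)

4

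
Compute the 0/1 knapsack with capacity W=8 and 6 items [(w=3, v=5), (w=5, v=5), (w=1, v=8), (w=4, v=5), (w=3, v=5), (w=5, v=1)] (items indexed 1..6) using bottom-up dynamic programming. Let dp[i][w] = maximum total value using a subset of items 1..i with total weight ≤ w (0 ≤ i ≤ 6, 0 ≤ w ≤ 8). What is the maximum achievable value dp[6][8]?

i\w   0   1   2   3   4   5   6   7   8
  0   0   0   0   0   0   0   0   0   0
  1   0   0   0   5   5   5   5   5   5
  2   0   0   0   5   5   5   5   5  10
  3   0   8   8   8  13  13  13  13  13
  4   0   8   8   8  13  13  13  13  18
  5   0   8   8   8  13  13  13  18  18
  6   0   8   8   8  13  13  13  18  18

18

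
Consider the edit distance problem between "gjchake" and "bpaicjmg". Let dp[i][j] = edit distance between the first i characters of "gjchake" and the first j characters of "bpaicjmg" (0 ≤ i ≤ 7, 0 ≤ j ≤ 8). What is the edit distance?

   ''  b  p  a  i  c  j  m  g
''  0  1  2  3  4  5  6  7  8
 g  1  1  2  3  4  5  6  7  7
 j  2  2  2  3  4  5  5  6  7
 c  3  3  3  3  4  4  5  6  7
 h  4  4  4  4  4  5  5  6  7
 a  5  5  5  4  5  5  6  6  7
 k  6  6  6  5  5  6  6  7  7
 e  7  7  7  6  6  6  7  7  8

8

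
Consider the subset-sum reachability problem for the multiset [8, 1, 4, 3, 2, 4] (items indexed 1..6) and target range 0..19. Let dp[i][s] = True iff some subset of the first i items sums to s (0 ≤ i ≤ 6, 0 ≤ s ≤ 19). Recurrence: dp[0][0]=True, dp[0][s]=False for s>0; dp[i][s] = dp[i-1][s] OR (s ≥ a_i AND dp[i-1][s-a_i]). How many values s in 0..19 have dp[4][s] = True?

i\s   0   1   2   3   4   5   6   7   8   9  10  11  12  13  14  15  16  17  18  19
  0   T   F   F   F   F   F   F   F   F   F   F   F   F   F   F   F   F   F   F   F
  1   T   F   F   F   F   F   F   F   T   F   F   F   F   F   F   F   F   F   F   F
  2   T   T   F   F   F   F   F   F   T   T   F   F   F   F   F   F   F   F   F   F
  3   T   T   F   F   T   T   F   F   T   T   F   F   T   T   F   F   F   F   F   F
  4   T   T   F   T   T   T   F   T   T   T   F   T   T   T   F   T   T   F   F   F
  5   T   T   T   T   T   T   T   T   T   T   T   T   T   T   T   T   T   T   T   F
  6   T   T   T   T   T   T   T   T   T   T   T   T   T   T   T   T   T   T   T   T

13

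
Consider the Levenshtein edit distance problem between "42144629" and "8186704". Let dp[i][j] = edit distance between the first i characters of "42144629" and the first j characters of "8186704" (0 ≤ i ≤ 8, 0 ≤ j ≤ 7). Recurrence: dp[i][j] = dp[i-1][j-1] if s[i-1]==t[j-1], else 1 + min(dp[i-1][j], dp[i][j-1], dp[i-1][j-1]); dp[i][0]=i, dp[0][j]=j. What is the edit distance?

7

   ''  8  1  8  6  7  0  4
''  0  1  2  3  4  5  6  7
 4  1  1  2  3  4  5  6  6
 2  2  2  2  3  4  5  6  7
 1  3  3  2  3  4  5  6  7
 4  4  4  3  3  4  5  6  6
 4  5  5  4  4  4  5  6  6
 6  6  6  5  5  4  5  6  7
 2  7  7  6  6  5  5  6  7
 9  8  8  7  7  6  6  6  7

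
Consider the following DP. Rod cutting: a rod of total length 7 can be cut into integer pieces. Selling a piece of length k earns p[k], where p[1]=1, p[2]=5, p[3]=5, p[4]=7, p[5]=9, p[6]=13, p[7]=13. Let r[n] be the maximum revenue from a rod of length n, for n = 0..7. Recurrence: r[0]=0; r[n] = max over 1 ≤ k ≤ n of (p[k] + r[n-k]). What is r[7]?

16

   n    0    1    2    3    4    5    6    7
r[n]    0    1    5    6   10   11   15   16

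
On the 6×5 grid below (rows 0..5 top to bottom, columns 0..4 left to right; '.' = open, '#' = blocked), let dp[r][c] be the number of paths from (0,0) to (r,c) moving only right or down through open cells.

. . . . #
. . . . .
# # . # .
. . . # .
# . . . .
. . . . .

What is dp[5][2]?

r\c   0   1   2   3   4
  0   1   1   1   1   0
  1   1   2   3   4   4
  2   0   0   3   0   4
  3   0   0   3   0   4
  4   0   0   3   3   7
  5   0   0   3   6  13

3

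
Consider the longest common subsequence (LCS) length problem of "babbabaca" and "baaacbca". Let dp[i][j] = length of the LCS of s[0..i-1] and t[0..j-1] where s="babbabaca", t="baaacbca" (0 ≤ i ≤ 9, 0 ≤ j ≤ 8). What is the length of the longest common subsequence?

   ''  b  a  a  a  c  b  c  a
''  0  0  0  0  0  0  0  0  0
 b  0  1  1  1  1  1  1  1  1
 a  0  1  2  2  2  2  2  2  2
 b  0  1  2  2  2  2  3  3  3
 b  0  1  2  2  2  2  3  3  3
 a  0  1  2  3  3  3  3  3  4
 b  0  1  2  3  3  3  4  4  4
 a  0  1  2  3  4  4  4  4  5
 c  0  1  2  3  4  5  5  5  5
 a  0  1  2  3  4  5  5  5  6

6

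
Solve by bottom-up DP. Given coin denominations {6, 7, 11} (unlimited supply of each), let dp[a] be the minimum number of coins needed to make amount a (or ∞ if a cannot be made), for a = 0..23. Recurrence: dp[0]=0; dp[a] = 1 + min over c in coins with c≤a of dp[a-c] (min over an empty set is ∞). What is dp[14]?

2

 a  0  1  2  3  4  5  6  7  8  9 10 11 12 13 14 15 16 17 18 19 20 21 22 23
dp  0  -  -  -  -  -  1  1  -  -  -  1  2  2  2  -  -  2  2  3  3  3  2  3
(- denotes ∞ / unreachable)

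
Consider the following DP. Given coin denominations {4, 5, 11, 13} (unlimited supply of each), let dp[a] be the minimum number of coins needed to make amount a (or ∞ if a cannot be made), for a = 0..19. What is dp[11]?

1

 a  0  1  2  3  4  5  6  7  8  9 10 11 12 13 14 15 16 17 18 19
dp  0  -  -  -  1  1  -  -  2  2  2  1  3  1  3  2  2  2  2  3
(- denotes ∞ / unreachable)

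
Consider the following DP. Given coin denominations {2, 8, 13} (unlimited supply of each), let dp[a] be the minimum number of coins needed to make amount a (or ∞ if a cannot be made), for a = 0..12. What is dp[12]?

 a  0  1  2  3  4  5  6  7  8  9 10 11 12
dp  0  -  1  -  2  -  3  -  1  -  2  -  3
(- denotes ∞ / unreachable)

3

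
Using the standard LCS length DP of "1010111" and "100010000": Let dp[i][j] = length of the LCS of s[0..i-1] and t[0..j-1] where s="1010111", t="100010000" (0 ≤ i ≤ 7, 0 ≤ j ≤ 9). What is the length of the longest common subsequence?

   ''  1  0  0  0  1  0  0  0  0
''  0  0  0  0  0  0  0  0  0  0
 1  0  1  1  1  1  1  1  1  1  1
 0  0  1  2  2  2  2  2  2  2  2
 1  0  1  2  2  2  3  3  3  3  3
 0  0  1  2  3  3  3  4  4  4  4
 1  0  1  2  3  3  4  4  4  4  4
 1  0  1  2  3  3  4  4  4  4  4
 1  0  1  2  3  3  4  4  4  4  4

4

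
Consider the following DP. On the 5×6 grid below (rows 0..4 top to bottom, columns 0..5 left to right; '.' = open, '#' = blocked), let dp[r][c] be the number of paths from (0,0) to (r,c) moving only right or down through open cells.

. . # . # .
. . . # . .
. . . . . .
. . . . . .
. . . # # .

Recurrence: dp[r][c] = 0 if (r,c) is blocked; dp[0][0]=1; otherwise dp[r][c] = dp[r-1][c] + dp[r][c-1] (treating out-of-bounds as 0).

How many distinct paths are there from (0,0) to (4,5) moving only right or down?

r\c   0   1   2   3   4   5
  0   1   1   0   0   0   0
  1   1   2   2   0   0   0
  2   1   3   5   5   5   5
  3   1   4   9  14  19  24
  4   1   5  14   0   0  24

24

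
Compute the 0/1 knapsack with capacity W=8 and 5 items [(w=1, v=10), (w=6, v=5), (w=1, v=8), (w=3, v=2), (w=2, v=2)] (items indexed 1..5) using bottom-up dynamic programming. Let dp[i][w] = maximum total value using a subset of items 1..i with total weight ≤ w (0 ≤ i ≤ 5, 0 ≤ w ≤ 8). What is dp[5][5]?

i\w   0   1   2   3   4   5   6   7   8
  0   0   0   0   0   0   0   0   0   0
  1   0  10  10  10  10  10  10  10  10
  2   0  10  10  10  10  10  10  15  15
  3   0  10  18  18  18  18  18  18  23
  4   0  10  18  18  18  20  20  20  23
  5   0  10  18  18  20  20  20  22  23

20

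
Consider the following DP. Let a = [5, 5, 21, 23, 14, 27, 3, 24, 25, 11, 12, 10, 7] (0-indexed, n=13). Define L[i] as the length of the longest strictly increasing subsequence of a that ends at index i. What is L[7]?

4

   i    0    1    2    3    4    5    6    7    8    9   10   11   12
a[i]    5    5   21   23   14   27    3   24   25   11   12   10    7
L[i]    1    1    2    3    2    4    1    4    5    2    3    2    2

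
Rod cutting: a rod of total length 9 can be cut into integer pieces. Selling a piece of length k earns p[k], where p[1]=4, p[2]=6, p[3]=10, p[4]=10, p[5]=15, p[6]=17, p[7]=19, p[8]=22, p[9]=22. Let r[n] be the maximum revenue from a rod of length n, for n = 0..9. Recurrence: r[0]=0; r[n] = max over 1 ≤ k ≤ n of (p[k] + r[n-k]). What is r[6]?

24

   n    0    1    2    3    4    5    6    7    8    9
r[n]    0    4    8   12   16   20   24   28   32   36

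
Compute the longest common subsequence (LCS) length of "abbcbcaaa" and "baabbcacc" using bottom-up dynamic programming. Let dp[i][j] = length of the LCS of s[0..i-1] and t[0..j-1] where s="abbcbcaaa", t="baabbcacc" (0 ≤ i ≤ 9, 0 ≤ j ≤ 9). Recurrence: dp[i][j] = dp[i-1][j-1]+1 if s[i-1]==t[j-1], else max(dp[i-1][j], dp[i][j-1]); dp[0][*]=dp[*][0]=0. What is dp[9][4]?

3

   ''  b  a  a  b  b  c  a  c  c
''  0  0  0  0  0  0  0  0  0  0
 a  0  0  1  1  1  1  1  1  1  1
 b  0  1  1  1  2  2  2  2  2  2
 b  0  1  1  1  2  3  3  3  3  3
 c  0  1  1  1  2  3  4  4  4  4
 b  0  1  1  1  2  3  4  4  4  4
 c  0  1  1  1  2  3  4  4  5  5
 a  0  1  2  2  2  3  4  5  5  5
 a  0  1  2  3  3  3  4  5  5  5
 a  0  1  2  3  3  3  4  5  5  5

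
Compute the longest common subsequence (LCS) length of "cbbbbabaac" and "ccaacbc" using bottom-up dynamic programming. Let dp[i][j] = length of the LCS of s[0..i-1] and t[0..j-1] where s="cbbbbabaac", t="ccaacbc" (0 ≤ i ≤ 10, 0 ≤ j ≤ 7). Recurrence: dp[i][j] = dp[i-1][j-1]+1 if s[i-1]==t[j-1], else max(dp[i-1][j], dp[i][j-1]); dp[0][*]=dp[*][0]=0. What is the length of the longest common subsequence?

   ''  c  c  a  a  c  b  c
''  0  0  0  0  0  0  0  0
 c  0  1  1  1  1  1  1  1
 b  0  1  1  1  1  1  2  2
 b  0  1  1  1  1  1  2  2
 b  0  1  1  1  1  1  2  2
 b  0  1  1  1  1  1  2  2
 a  0  1  1  2  2  2  2  2
 b  0  1  1  2  2  2  3  3
 a  0  1  1  2  3  3  3  3
 a  0  1  1  2  3  3  3  3
 c  0  1  2  2  3  4  4  4

4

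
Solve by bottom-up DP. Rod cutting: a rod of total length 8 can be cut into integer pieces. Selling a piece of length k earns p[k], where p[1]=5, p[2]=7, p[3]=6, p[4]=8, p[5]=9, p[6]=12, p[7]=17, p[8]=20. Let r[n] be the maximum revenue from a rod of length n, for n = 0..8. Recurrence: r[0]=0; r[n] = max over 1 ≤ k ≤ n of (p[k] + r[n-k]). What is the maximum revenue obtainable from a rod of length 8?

   n    0    1    2    3    4    5    6    7    8
r[n]    0    5   10   15   20   25   30   35   40

40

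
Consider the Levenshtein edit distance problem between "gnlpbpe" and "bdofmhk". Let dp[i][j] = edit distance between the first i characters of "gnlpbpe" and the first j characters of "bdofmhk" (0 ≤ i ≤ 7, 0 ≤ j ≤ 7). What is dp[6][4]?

   ''  b  d  o  f  m  h  k
''  0  1  2  3  4  5  6  7
 g  1  1  2  3  4  5  6  7
 n  2  2  2  3  4  5  6  7
 l  3  3  3  3  4  5  6  7
 p  4  4  4  4  4  5  6  7
 b  5  4  5  5  5  5  6  7
 p  6  5  5  6  6  6  6  7
 e  7  6  6  6  7  7  7  7

6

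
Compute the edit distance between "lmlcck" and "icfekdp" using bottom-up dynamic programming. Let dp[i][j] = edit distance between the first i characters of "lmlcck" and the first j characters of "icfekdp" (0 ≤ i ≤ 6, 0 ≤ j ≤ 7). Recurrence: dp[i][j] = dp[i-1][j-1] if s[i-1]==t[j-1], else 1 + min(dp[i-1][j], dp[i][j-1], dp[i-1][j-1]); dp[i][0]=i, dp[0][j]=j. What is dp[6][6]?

   ''  i  c  f  e  k  d  p
''  0  1  2  3  4  5  6  7
 l  1  1  2  3  4  5  6  7
 m  2  2  2  3  4  5  6  7
 l  3  3  3  3  4  5  6  7
 c  4  4  3  4  4  5  6  7
 c  5  5  4  4  5  5  6  7
 k  6  6  5  5  5  5  6  7

6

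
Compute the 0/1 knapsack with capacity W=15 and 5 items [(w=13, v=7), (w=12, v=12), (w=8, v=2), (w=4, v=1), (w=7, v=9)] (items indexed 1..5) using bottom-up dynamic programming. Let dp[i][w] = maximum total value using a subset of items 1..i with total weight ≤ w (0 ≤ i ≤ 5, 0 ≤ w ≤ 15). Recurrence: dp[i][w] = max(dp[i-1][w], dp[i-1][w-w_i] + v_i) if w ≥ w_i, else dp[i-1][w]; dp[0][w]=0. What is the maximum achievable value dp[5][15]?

i\w   0   1   2   3   4   5   6   7   8   9  10  11  12  13  14  15
  0   0   0   0   0   0   0   0   0   0   0   0   0   0   0   0   0
  1   0   0   0   0   0   0   0   0   0   0   0   0   0   7   7   7
  2   0   0   0   0   0   0   0   0   0   0   0   0  12  12  12  12
  3   0   0   0   0   0   0   0   0   2   2   2   2  12  12  12  12
  4   0   0   0   0   1   1   1   1   2   2   2   2  12  12  12  12
  5   0   0   0   0   1   1   1   9   9   9   9  10  12  12  12  12

12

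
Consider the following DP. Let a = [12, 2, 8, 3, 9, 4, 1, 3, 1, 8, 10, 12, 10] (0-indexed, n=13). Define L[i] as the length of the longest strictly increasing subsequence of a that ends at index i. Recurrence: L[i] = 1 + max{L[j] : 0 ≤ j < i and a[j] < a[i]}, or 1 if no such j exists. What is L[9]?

   i    0    1    2    3    4    5    6    7    8    9   10   11   12
a[i]   12    2    8    3    9    4    1    3    1    8   10   12   10
L[i]    1    1    2    2    3    3    1    2    1    4    5    6    5

4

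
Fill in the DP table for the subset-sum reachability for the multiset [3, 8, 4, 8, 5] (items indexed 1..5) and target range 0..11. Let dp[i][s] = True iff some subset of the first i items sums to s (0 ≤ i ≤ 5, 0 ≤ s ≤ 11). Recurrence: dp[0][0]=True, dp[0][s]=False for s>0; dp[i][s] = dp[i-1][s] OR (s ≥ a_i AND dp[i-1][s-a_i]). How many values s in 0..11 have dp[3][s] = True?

i\s   0   1   2   3   4   5   6   7   8   9  10  11
  0   T   F   F   F   F   F   F   F   F   F   F   F
  1   T   F   F   T   F   F   F   F   F   F   F   F
  2   T   F   F   T   F   F   F   F   T   F   F   T
  3   T   F   F   T   T   F   F   T   T   F   F   T
  4   T   F   F   T   T   F   F   T   T   F   F   T
  5   T   F   F   T   T   T   F   T   T   T   F   T

6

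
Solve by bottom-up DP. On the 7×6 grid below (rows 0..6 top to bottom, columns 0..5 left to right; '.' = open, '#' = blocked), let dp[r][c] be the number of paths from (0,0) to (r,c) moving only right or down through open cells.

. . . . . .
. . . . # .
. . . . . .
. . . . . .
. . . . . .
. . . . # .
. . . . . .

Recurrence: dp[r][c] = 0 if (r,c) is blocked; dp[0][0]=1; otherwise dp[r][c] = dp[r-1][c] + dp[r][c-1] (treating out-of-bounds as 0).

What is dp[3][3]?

20

r\c   0   1   2   3   4   5
  0   1   1   1   1   1   1
  1   1   2   3   4   0   1
  2   1   3   6  10  10  11
  3   1   4  10  20  30  41
  4   1   5  15  35  65 106
  5   1   6  21  56   0 106
  6   1   7  28  84  84 190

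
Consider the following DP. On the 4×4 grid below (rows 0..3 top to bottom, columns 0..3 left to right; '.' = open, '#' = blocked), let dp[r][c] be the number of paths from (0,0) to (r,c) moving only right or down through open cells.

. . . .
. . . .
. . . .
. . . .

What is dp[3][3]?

r\c   0   1   2   3
  0   1   1   1   1
  1   1   2   3   4
  2   1   3   6  10
  3   1   4  10  20

20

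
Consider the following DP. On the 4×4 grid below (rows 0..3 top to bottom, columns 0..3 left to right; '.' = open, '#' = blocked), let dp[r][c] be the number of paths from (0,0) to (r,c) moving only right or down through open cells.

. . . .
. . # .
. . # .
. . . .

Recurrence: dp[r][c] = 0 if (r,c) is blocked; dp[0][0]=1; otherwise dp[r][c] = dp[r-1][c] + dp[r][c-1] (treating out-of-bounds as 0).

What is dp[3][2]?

r\c   0   1   2   3
  0   1   1   1   1
  1   1   2   0   1
  2   1   3   0   1
  3   1   4   4   5

4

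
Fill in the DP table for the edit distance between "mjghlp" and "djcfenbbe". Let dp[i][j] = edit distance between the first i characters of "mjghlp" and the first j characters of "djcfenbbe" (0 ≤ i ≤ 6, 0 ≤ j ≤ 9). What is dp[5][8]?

7

   ''  d  j  c  f  e  n  b  b  e
''  0  1  2  3  4  5  6  7  8  9
 m  1  1  2  3  4  5  6  7  8  9
 j  2  2  1  2  3  4  5  6  7  8
 g  3  3  2  2  3  4  5  6  7  8
 h  4  4  3  3  3  4  5  6  7  8
 l  5  5  4  4  4  4  5  6  7  8
 p  6  6  5  5  5  5  5  6  7  8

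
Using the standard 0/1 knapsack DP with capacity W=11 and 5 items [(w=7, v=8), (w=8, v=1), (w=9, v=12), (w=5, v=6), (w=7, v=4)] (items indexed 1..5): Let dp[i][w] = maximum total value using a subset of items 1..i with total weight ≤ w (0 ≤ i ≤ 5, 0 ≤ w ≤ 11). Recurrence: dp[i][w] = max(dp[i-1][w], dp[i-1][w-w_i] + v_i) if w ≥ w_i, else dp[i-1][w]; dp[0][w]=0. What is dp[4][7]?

i\w   0   1   2   3   4   5   6   7   8   9  10  11
  0   0   0   0   0   0   0   0   0   0   0   0   0
  1   0   0   0   0   0   0   0   8   8   8   8   8
  2   0   0   0   0   0   0   0   8   8   8   8   8
  3   0   0   0   0   0   0   0   8   8  12  12  12
  4   0   0   0   0   0   6   6   8   8  12  12  12
  5   0   0   0   0   0   6   6   8   8  12  12  12

8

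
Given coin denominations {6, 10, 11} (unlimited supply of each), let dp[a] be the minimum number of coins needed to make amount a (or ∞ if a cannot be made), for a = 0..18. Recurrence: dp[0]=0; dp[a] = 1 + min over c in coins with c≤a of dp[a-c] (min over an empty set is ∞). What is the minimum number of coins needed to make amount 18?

3

 a  0  1  2  3  4  5  6  7  8  9 10 11 12 13 14 15 16 17 18
dp  0  -  -  -  -  -  1  -  -  -  1  1  2  -  -  -  2  2  3
(- denotes ∞ / unreachable)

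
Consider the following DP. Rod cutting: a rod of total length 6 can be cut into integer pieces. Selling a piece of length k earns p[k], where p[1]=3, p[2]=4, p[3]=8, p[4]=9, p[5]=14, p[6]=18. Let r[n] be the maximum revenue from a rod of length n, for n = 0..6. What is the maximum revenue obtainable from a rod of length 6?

18

   n    0    1    2    3    4    5    6
r[n]    0    3    6    9   12   15   18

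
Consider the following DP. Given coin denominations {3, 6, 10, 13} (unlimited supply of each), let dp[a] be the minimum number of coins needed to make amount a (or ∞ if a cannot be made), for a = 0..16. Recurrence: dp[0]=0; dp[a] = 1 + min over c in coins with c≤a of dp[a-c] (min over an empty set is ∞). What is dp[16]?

 a  0  1  2  3  4  5  6  7  8  9 10 11 12 13 14 15 16
dp  0  -  -  1  -  -  1  -  -  2  1  -  2  1  -  3  2
(- denotes ∞ / unreachable)

2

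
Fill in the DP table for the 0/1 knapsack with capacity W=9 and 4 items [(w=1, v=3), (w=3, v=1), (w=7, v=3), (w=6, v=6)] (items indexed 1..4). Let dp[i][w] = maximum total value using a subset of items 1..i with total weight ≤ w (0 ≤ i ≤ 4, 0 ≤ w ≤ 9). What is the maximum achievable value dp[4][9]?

9

i\w   0   1   2   3   4   5   6   7   8   9
  0   0   0   0   0   0   0   0   0   0   0
  1   0   3   3   3   3   3   3   3   3   3
  2   0   3   3   3   4   4   4   4   4   4
  3   0   3   3   3   4   4   4   4   6   6
  4   0   3   3   3   4   4   6   9   9   9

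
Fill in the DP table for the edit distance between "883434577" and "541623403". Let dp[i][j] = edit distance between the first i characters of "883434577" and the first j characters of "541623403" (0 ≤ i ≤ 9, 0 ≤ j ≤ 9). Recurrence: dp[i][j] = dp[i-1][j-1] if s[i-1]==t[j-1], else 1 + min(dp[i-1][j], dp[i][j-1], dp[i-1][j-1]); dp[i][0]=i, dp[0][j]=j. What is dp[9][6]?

8

   ''  5  4  1  6  2  3  4  0  3
''  0  1  2  3  4  5  6  7  8  9
 8  1  1  2  3  4  5  6  7  8  9
 8  2  2  2  3  4  5  6  7  8  9
 3  3  3  3  3  4  5  5  6  7  8
 4  4  4  3  4  4  5  6  5  6  7
 3  5  5  4  4  5  5  5  6  6  6
 4  6  6  5  5  5  6  6  5  6  7
 5  7  6  6  6  6  6  7  6  6  7
 7  8  7  7  7  7  7  7  7  7  7
 7  9  8  8  8  8  8  8  8  8  8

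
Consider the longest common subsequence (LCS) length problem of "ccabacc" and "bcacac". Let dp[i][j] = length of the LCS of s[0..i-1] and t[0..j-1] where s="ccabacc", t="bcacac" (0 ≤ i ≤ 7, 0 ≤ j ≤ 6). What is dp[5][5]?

   ''  b  c  a  c  a  c
''  0  0  0  0  0  0  0
 c  0  0  1  1  1  1  1
 c  0  0  1  1  2  2  2
 a  0  0  1  2  2  3  3
 b  0  1  1  2  2  3  3
 a  0  1  1  2  2  3  3
 c  0  1  2  2  3  3  4
 c  0  1  2  2  3  3  4

3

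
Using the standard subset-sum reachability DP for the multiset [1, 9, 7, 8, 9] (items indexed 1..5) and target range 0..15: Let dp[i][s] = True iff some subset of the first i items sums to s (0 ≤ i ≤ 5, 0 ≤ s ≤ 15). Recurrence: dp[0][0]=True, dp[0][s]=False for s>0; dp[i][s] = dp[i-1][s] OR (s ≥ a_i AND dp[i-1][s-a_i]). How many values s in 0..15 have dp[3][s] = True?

6

i\s   0   1   2   3   4   5   6   7   8   9  10  11  12  13  14  15
  0   T   F   F   F   F   F   F   F   F   F   F   F   F   F   F   F
  1   T   T   F   F   F   F   F   F   F   F   F   F   F   F   F   F
  2   T   T   F   F   F   F   F   F   F   T   T   F   F   F   F   F
  3   T   T   F   F   F   F   F   T   T   T   T   F   F   F   F   F
  4   T   T   F   F   F   F   F   T   T   T   T   F   F   F   F   T
  5   T   T   F   F   F   F   F   T   T   T   T   F   F   F   F   T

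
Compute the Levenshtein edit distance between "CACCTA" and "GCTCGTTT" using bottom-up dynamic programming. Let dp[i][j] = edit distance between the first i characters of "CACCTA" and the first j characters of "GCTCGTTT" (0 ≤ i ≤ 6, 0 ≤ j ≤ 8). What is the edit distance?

   ''  G  C  T  C  G  T  T  T
''  0  1  2  3  4  5  6  7  8
 C  1  1  1  2  3  4  5  6  7
 A  2  2  2  2  3  4  5  6  7
 C  3  3  2  3  2  3  4  5  6
 C  4  4  3  3  3  3  4  5  6
 T  5  5  4  3  4  4  3  4  5
 A  6  6  5  4  4  5  4  4  5

5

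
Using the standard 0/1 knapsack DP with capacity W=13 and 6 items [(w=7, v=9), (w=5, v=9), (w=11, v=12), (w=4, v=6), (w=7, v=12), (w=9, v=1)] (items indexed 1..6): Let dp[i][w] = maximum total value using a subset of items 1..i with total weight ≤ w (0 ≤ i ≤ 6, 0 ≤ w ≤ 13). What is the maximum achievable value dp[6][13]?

21

i\w   0   1   2   3   4   5   6   7   8   9  10  11  12  13
  0   0   0   0   0   0   0   0   0   0   0   0   0   0   0
  1   0   0   0   0   0   0   0   9   9   9   9   9   9   9
  2   0   0   0   0   0   9   9   9   9   9   9   9  18  18
  3   0   0   0   0   0   9   9   9   9   9   9  12  18  18
  4   0   0   0   0   6   9   9   9   9  15  15  15  18  18
  5   0   0   0   0   6   9   9  12  12  15  15  18  21  21
  6   0   0   0   0   6   9   9  12  12  15  15  18  21  21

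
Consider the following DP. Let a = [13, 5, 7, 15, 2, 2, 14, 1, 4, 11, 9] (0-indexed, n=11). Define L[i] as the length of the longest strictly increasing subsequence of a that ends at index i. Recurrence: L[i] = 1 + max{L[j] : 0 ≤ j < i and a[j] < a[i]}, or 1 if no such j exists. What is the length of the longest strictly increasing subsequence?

   i    0    1    2    3    4    5    6    7    8    9   10
a[i]   13    5    7   15    2    2   14    1    4   11    9
L[i]    1    1    2    3    1    1    3    1    2    3    3

3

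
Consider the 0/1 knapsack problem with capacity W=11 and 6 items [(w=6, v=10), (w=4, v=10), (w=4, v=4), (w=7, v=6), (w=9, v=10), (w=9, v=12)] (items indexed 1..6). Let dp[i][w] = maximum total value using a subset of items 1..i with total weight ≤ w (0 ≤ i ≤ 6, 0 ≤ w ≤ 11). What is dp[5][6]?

10

i\w   0   1   2   3   4   5   6   7   8   9  10  11
  0   0   0   0   0   0   0   0   0   0   0   0   0
  1   0   0   0   0   0   0  10  10  10  10  10  10
  2   0   0   0   0  10  10  10  10  10  10  20  20
  3   0   0   0   0  10  10  10  10  14  14  20  20
  4   0   0   0   0  10  10  10  10  14  14  20  20
  5   0   0   0   0  10  10  10  10  14  14  20  20
  6   0   0   0   0  10  10  10  10  14  14  20  20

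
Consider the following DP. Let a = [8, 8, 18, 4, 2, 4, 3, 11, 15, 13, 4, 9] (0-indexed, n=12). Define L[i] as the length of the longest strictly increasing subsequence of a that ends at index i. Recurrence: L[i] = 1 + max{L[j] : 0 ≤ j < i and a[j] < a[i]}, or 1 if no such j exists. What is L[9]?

4

   i    0    1    2    3    4    5    6    7    8    9   10   11
a[i]    8    8   18    4    2    4    3   11   15   13    4    9
L[i]    1    1    2    1    1    2    2    3    4    4    3    4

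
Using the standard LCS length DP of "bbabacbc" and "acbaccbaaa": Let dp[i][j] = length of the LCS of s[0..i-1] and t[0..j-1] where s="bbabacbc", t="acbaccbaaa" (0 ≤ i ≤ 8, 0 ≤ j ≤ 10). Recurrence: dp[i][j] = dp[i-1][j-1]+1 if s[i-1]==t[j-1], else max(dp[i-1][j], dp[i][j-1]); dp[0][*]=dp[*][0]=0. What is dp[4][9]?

3

   ''  a  c  b  a  c  c  b  a  a  a
''  0  0  0  0  0  0  0  0  0  0  0
 b  0  0  0  1  1  1  1  1  1  1  1
 b  0  0  0  1  1  1  1  2  2  2  2
 a  0  1  1  1  2  2  2  2  3  3  3
 b  0  1  1  2  2  2  2  3  3  3  3
 a  0  1  1  2  3  3  3  3  4  4  4
 c  0  1  2  2  3  4  4  4  4  4  4
 b  0  1  2  3  3  4  4  5  5  5  5
 c  0  1  2  3  3  4  5  5  5  5  5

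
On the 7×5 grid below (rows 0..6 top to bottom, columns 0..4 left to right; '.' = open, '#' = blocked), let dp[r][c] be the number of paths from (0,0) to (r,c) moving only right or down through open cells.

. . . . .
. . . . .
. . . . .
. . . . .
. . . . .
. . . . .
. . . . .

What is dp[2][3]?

10

r\c   0   1   2   3   4
  0   1   1   1   1   1
  1   1   2   3   4   5
  2   1   3   6  10  15
  3   1   4  10  20  35
  4   1   5  15  35  70
  5   1   6  21  56 126
  6   1   7  28  84 210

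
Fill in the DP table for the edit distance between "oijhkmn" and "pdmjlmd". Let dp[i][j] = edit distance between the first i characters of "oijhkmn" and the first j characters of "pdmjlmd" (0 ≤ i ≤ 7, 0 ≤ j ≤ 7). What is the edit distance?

6

   ''  p  d  m  j  l  m  d
''  0  1  2  3  4  5  6  7
 o  1  1  2  3  4  5  6  7
 i  2  2  2  3  4  5  6  7
 j  3  3  3  3  3  4  5  6
 h  4  4  4  4  4  4  5  6
 k  5  5  5  5  5  5  5  6
 m  6  6  6  5  6  6  5  6
 n  7  7  7  6  6  7  6  6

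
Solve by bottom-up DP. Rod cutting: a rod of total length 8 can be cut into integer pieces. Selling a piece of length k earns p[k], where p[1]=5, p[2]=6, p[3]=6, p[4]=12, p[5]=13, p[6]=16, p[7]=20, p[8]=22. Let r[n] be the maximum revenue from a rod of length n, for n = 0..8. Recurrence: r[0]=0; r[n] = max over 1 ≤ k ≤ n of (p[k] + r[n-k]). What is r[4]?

   n    0    1    2    3    4    5    6    7    8
r[n]    0    5   10   15   20   25   30   35   40

20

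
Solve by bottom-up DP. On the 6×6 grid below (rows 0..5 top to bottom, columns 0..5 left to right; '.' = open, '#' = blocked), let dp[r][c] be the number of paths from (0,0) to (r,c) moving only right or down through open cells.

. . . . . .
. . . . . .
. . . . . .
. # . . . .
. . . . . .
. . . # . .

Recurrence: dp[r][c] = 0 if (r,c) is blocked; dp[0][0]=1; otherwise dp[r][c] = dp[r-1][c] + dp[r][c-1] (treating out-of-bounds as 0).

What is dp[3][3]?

r\c   0   1   2   3   4   5
  0   1   1   1   1   1   1
  1   1   2   3   4   5   6
  2   1   3   6  10  15  21
  3   1   0   6  16  31  52
  4   1   1   7  23  54 106
  5   1   2   9   0  54 160

16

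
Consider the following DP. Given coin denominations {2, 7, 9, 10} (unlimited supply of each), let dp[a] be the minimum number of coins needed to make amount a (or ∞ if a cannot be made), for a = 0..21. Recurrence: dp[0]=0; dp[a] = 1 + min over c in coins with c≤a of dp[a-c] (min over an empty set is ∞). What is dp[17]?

 a  0  1  2  3  4  5  6  7  8  9 10 11 12 13 14 15 16 17 18 19 20 21
dp  0  -  1  -  2  -  3  1  4  1  1  2  2  3  2  4  2  2  2  2  2  3
(- denotes ∞ / unreachable)

2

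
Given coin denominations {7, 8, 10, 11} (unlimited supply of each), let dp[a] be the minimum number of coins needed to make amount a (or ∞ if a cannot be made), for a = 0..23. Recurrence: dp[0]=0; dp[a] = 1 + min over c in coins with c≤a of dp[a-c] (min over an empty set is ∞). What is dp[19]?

 a  0  1  2  3  4  5  6  7  8  9 10 11 12 13 14 15 16 17 18 19 20 21 22 23
dp  0  -  -  -  -  -  -  1  1  -  1  1  -  -  2  2  2  2  2  2  2  2  2  3
(- denotes ∞ / unreachable)

2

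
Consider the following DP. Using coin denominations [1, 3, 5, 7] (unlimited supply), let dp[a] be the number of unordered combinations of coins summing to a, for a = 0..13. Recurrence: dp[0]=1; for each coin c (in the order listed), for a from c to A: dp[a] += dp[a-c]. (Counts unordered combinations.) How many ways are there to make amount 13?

14

after  coin     0     1     2     3     4     5     6     7     8     9    10    11    12    13
          1     1     1     1     1     1     1     1     1     1     1     1     1     1     1
          3     1     1     1     2     2     2     3     3     3     4     4     4     5     5
          5     1     1     1     2     2     3     4     4     5     6     7     8     9    10
          7     1     1     1     2     2     3     4     5     6     7     9    10    12    14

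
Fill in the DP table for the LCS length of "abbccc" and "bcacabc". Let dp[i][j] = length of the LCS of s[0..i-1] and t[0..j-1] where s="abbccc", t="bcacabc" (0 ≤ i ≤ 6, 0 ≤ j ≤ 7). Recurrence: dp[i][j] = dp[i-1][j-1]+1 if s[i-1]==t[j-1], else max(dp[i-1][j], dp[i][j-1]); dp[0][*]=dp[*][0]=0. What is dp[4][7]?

   ''  b  c  a  c  a  b  c
''  0  0  0  0  0  0  0  0
 a  0  0  0  1  1  1  1  1
 b  0  1  1  1  1  1  2  2
 b  0  1  1  1  1  1  2  2
 c  0  1  2  2  2  2  2  3
 c  0  1  2  2  3  3  3  3
 c  0  1  2  2  3  3  3  4

3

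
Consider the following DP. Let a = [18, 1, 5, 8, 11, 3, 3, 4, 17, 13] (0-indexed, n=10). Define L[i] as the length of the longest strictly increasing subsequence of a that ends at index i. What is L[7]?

   i    0    1    2    3    4    5    6    7    8    9
a[i]   18    1    5    8   11    3    3    4   17   13
L[i]    1    1    2    3    4    2    2    3    5    5

3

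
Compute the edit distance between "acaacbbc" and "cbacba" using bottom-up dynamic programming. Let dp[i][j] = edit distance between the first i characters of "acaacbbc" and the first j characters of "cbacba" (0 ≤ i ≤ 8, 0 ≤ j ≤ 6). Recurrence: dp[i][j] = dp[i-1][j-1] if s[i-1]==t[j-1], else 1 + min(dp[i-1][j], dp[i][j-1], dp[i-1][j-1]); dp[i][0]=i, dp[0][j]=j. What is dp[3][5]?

   ''  c  b  a  c  b  a
''  0  1  2  3  4  5  6
 a  1  1  2  2  3  4  5
 c  2  1  2  3  2  3  4
 a  3  2  2  2  3  3  3
 a  4  3  3  2  3  4  3
 c  5  4  4  3  2  3  4
 b  6  5  4  4  3  2  3
 b  7  6  5  5  4  3  3
 c  8  7  6  6  5  4  4

3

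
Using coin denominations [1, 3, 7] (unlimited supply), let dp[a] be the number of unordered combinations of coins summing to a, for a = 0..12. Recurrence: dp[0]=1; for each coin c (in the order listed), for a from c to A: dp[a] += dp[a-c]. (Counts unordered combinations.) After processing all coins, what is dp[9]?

after  coin     0     1     2     3     4     5     6     7     8     9    10    11    12
          1     1     1     1     1     1     1     1     1     1     1     1     1     1
          3     1     1     1     2     2     2     3     3     3     4     4     4     5
          7     1     1     1     2     2     2     3     4     4     5     6     6     7

5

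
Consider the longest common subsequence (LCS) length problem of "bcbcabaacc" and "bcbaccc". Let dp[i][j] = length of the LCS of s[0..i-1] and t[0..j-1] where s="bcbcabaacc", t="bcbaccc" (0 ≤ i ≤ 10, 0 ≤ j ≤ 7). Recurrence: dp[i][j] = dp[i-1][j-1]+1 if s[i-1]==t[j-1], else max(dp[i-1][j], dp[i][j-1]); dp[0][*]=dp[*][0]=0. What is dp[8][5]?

4

   ''  b  c  b  a  c  c  c
''  0  0  0  0  0  0  0  0
 b  0  1  1  1  1  1  1  1
 c  0  1  2  2  2  2  2  2
 b  0  1  2  3  3  3  3  3
 c  0  1  2  3  3  4  4  4
 a  0  1  2  3  4  4  4  4
 b  0  1  2  3  4  4  4  4
 a  0  1  2  3  4  4  4  4
 a  0  1  2  3  4  4  4  4
 c  0  1  2  3  4  5  5  5
 c  0  1  2  3  4  5  6  6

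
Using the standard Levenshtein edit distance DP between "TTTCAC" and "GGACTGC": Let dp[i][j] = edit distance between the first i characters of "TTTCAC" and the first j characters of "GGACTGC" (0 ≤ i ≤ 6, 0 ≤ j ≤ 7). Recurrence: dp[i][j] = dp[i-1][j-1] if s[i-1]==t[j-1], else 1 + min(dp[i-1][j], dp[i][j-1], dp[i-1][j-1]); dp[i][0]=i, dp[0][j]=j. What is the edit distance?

5

   ''  G  G  A  C  T  G  C
''  0  1  2  3  4  5  6  7
 T  1  1  2  3  4  4  5  6
 T  2  2  2  3  4  4  5  6
 T  3  3  3  3  4  4  5  6
 C  4  4  4  4  3  4  5  5
 A  5  5  5  4  4  4  5  6
 C  6  6  6  5  4  5  5  5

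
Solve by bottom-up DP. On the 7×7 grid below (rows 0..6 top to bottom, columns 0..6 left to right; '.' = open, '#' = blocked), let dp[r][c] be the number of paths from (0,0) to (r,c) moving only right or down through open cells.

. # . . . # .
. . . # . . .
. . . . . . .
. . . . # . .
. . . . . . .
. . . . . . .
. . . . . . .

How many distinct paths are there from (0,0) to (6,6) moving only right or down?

r\c   0   1   2   3   4   5   6
  0   1   0   0   0   0   0   0
  1   1   1   1   0   0   0   0
  2   1   2   3   3   3   3   3
  3   1   3   6   9   0   3   6
  4   1   4  10  19  19  22  28
  5   1   5  15  34  53  75 103
  6   1   6  21  55 108 183 286

286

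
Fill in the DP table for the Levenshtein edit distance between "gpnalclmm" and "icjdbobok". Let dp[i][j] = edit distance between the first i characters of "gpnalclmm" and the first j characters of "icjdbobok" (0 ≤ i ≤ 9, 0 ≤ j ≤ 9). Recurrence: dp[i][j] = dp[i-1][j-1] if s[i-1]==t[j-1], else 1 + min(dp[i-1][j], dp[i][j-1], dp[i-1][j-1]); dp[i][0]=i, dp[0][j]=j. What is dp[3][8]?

8

   ''  i  c  j  d  b  o  b  o  k
''  0  1  2  3  4  5  6  7  8  9
 g  1  1  2  3  4  5  6  7  8  9
 p  2  2  2  3  4  5  6  7  8  9
 n  3  3  3  3  4  5  6  7  8  9
 a  4  4  4  4  4  5  6  7  8  9
 l  5  5  5  5  5  5  6  7  8  9
 c  6  6  5  6  6  6  6  7  8  9
 l  7  7  6  6  7  7  7  7  8  9
 m  8  8  7  7  7  8  8  8  8  9
 m  9  9  8  8  8  8  9  9  9  9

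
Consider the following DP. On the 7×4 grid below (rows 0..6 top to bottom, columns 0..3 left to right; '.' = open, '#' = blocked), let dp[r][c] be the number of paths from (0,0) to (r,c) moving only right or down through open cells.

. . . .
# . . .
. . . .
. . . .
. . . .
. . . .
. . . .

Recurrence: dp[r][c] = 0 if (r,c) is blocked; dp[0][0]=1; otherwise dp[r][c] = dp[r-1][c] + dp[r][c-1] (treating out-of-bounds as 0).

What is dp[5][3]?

r\c   0   1   2   3
  0   1   1   1   1
  1   0   1   2   3
  2   0   1   3   6
  3   0   1   4  10
  4   0   1   5  15
  5   0   1   6  21
  6   0   1   7  28

21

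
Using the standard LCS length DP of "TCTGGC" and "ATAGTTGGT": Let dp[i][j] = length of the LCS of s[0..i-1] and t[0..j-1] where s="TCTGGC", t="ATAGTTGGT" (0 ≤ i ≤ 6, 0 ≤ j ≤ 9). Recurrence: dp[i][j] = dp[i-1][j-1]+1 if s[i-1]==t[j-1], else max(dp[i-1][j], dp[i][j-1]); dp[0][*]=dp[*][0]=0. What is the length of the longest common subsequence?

4

   ''  A  T  A  G  T  T  G  G  T
''  0  0  0  0  0  0  0  0  0  0
 T  0  0  1  1  1  1  1  1  1  1
 C  0  0  1  1  1  1  1  1  1  1
 T  0  0  1  1  1  2  2  2  2  2
 G  0  0  1  1  2  2  2  3  3  3
 G  0  0  1  1  2  2  2  3  4  4
 C  0  0  1  1  2  2  2  3  4  4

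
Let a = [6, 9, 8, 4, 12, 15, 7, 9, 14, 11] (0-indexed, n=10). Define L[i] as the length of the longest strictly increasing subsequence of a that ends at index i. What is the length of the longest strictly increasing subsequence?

4

   i    0    1    2    3    4    5    6    7    8    9
a[i]    6    9    8    4   12   15    7    9   14   11
L[i]    1    2    2    1    3    4    2    3    4    4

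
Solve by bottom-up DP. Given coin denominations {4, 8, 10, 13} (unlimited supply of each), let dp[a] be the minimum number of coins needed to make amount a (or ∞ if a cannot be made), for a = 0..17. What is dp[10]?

 a  0  1  2  3  4  5  6  7  8  9 10 11 12 13 14 15 16 17
dp  0  -  -  -  1  -  -  -  1  -  1  -  2  1  2  -  2  2
(- denotes ∞ / unreachable)

1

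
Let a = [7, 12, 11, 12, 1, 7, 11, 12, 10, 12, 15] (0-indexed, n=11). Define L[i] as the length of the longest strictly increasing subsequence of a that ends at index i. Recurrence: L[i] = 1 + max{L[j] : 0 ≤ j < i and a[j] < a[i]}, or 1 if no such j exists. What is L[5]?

2

   i    0    1    2    3    4    5    6    7    8    9   10
a[i]    7   12   11   12    1    7   11   12   10   12   15
L[i]    1    2    2    3    1    2    3    4    3    4    5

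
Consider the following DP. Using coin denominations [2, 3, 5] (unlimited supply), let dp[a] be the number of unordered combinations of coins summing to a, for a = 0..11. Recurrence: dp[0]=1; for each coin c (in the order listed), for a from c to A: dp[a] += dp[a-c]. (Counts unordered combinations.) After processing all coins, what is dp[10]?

after  coin     0     1     2     3     4     5     6     7     8     9    10    11
          2     1     0     1     0     1     0     1     0     1     0     1     0
          3     1     0     1     1     1     1     2     1     2     2     2     2
          5     1     0     1     1     1     2     2     2     3     3     4     4

4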